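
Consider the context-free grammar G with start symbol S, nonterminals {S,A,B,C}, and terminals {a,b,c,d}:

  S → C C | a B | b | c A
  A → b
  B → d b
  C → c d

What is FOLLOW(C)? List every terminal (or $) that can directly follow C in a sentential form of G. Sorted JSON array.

Compute FIRST by fixpoint:
pass 1:
  A via A→b: +{b}
  B via B→d b: +{d}
  C via C→c d: +{c}
  S via S→C C: +{c}
  S via S→a B: +{a}
  S via S→b: +{b}
  S: {a,b,c}  A: {b}  B: {d}  C: {c}
pass 2: done
  S: {a,b,c}  A: {b}  B: {d}  C: {c}

FOLLOW sets:
seed FOLLOW(S) with $
[1]
  S→C C: FOLLOW(C) ⊇ FIRST(C) = {c}; new: +{c}
  S→C C: FOLLOW(C) ⊇ FOLLOW(S) ⊇ {$}; new: +{$}
  S→a B: FOLLOW(B) ⊇ FOLLOW(S) ⊇ {$}; new: +{$}
  S→c A: FOLLOW(A) ⊇ FOLLOW(S) ⊇ {$}; new: +{$}
  S: {$}  A: {$}  B: {$}  C: {$,c}
[2] done
  S: {$}  A: {$}  B: {$}  C: {$,c}

FOLLOW(C) = ["$", "c"]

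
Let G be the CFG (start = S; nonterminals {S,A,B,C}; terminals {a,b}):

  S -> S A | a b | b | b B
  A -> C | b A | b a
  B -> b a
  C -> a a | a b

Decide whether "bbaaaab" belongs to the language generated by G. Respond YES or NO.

Convert to CNF:
  S -> S A | T0 T1 | T1 B | b
  A -> T0 T0 | T0 T1 | T1 A | T1 T0
  B -> T1 T0
  C -> T0 T0 | T0 T1
  T0 -> a
  T1 -> b

Fill CYK table bottom-up:
  cell(0,0) b: {S,T1}  orig:{S}
  cell(1,1) b: {S,T1}  orig:{S}
  cell(2,2) a: {T0}  orig:{}
  cell(3,3) a: {T0}  orig:{}
  cell(4,4) a: {T0}  orig:{}
  cell(5,5) a: {T0}  orig:{}
  cell(6,6) b: {S,T1}  orig:{S}
  cell(0,1) bb: ∅
  cell(1,2) ba: {A,B}
  cell(2,3) aa: {A,C}
  cell(3,4) aa: {A,C}
  cell(4,5) aa: {A,C}
  cell(5,6) ab: {A,C,S}
  cell(0,2) bba: {A,S}
  cell(1,3) baa: {A,S}
  cell(2,4) aaa: ∅
  cell(3,5) aaa: ∅
  cell(4,6) aab: ∅
  cell(0,3) bbaa: {A,S}
  cell(1,4) baaa: ∅
  cell(2,5) aaaa: ∅
  cell(3,6) aaab: ∅
  cell(0,4) bbaaa: {S}
  cell(1,5) baaaa: {S}
  cell(2,6) aaaab: ∅
  cell(0,5) bbaaaa: {S}
  cell(1,6) baaaab: ∅
  cell(0,6) bbaaaab: {S}

S ∈ T[0,6] ⇒ YES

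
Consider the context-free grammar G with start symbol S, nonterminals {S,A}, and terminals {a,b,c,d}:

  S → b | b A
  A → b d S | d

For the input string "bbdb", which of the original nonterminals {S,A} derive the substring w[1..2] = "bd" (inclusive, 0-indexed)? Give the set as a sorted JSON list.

Convert to CNF:
  S -> T0 A | b
  A -> T0 X2 | d
  T0 -> b
  T1 -> d
  X2 -> T1 S

CYK fill, restricted to cells inside w[1..2]:
  [1..1]={S,T0}  "b"  orig:{S}
  [2..2]={A,T1}  "d"  orig:{A}
  [1..2]={S}  "bd"

Original NTs in T[1,2] deriving "bd": ["S"]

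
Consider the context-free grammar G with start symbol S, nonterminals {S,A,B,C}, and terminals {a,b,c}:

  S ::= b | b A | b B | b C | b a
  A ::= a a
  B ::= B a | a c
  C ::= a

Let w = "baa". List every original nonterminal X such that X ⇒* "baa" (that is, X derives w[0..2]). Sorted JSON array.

CNF form of G:
  S -> T2 A | T2 B | T2 C | T2 T0 | b
  A -> T0 T0
  B -> B T0 | T0 T1
  C -> a
  T0 -> a
  T1 -> c
  T2 -> b

Fill CYK table bottom-up, restricted to cells inside w[0..2]:
  T[0,0] 'b' = {S,T2}  orig:{S}
  T[1,1] 'a' = {C,T0}  orig:{C}
  T[2,2] 'a' = {C,T0}  orig:{C}
  T[0,1] 'ba' = {S}
  T[1,2] 'aa' = {A}
  T[0,2] 'baa' = {S}

Original NTs in T[0,2] deriving "baa": ["S"]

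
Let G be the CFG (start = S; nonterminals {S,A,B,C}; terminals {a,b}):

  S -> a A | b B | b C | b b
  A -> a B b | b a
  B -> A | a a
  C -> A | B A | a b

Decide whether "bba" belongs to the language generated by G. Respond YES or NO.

CNF form of G:
  S -> T0 A | T1 B | T1 C | T1 T1
  A -> T0 X2 | T1 T0
  B -> T0 T0 | T0 X3 | T1 T0
  C -> B A | T0 T1 | T0 X4 | T1 T0
  T0 -> a
  T1 -> b
  X2 -> B T1
  X3 -> B T1
  X4 -> B T1

CYK table (by increasing span):
  cell(0,0) b: {T1}  orig:{}
  cell(1,1) b: {T1}  orig:{}
  cell(2,2) a: {T0}  orig:{}
  cell(0,1) bb: {S}
  cell(1,2) ba: {A,B,C}
  cell(0,2) bba: {S}

S ∈ T[0,2] ⇒ YES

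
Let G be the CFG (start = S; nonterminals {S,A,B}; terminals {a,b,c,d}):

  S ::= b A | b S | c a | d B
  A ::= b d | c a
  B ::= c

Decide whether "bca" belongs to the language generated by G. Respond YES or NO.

Convert to CNF:
  S -> T0 A | T0 S | T1 B | T2 T3
  A -> T0 T1 | T2 T3
  B -> c
  T0 -> b
  T1 -> d
  T2 -> c
  T3 -> a

CYK table (by increasing span):
  [0..0]={T0}  "b"  orig:{}
  [1..1]={B,T2}  "c"  orig:{B}
  [2..2]={T3}  "a"  orig:{}
  [0..1]=∅  "bc"
  [1..2]={A,S}  "ca"
  [0..2]={S}  "bca"

S ∈ T[0,2] ⇒ YES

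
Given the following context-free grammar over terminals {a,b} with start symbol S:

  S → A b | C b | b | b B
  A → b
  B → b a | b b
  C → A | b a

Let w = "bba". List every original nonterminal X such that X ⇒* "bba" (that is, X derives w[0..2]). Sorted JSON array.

CNF form of G:
  S -> A T0 | C T0 | T0 B | b
  A -> b
  B -> T0 T0 | T0 T1
  C -> T0 T1 | b
  T0 -> b
  T1 -> a

CYK fill — only the sub-triangle for w[0..2]:
  cell(0,0) b: {A,C,S,T0}  orig:{A,C,S}
  cell(1,1) b: {A,C,S,T0}  orig:{A,C,S}
  cell(2,2) a: {T1}  orig:{}
  cell(0,1) bb: {B,S}
  cell(1,2) ba: {B,C}
  cell(0,2) bba: {S}

Original NTs in T[0,2] deriving "bba": ["S"]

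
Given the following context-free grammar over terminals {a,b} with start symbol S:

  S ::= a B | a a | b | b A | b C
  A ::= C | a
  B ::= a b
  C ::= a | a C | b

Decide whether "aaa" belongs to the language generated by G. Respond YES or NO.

CNF form of G:
  S -> T0 B | T0 T0 | T1 A | T1 C | b
  A -> T0 C | a | b
  B -> T0 T1
  C -> T0 C | a | b
  T0 -> a
  T1 -> b

CYK table (by increasing span):
  cell(0,0) a: {A,C,T0}  orig:{A,C}
  cell(1,1) a: {A,C,T0}  orig:{A,C}
  cell(2,2) a: {A,C,T0}  orig:{A,C}
  cell(0,1) aa: {A,C,S}
  cell(1,2) aa: {A,C,S}
  cell(0,2) aaa: {A,C}

S ∉ T[0,2] ⇒ NO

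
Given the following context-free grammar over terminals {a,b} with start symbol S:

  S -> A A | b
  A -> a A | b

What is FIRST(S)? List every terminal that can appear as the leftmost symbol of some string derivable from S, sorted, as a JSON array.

FIRST iteration:
iter 1:
  A via A→a A: +{a}
  A via A→b: +{b}
  S via S→A A: +{a,b}
  S: {a,b}  A: {a,b}
iter 2: — fixpoint
  S: {a,b}  A: {a,b}

FIRST(S) = ["a", "b"]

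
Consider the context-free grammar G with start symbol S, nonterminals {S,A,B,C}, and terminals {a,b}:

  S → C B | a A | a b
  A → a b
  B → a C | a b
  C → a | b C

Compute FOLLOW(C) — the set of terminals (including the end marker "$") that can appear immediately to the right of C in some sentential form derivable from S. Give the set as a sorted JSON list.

Compute FIRST by fixpoint:
pass 1:
  A via A→a b: +{a}
  B via B→a C: +{a}
  C via C→a: +{a}
  C via C→b C: +{b}
  S via S→C B: +{a,b}
  FIRST(S)={a,b}  FIRST(A)={a}  FIRST(B)={a}  FIRST(C)={a,b}
pass 2: (no change)
  FIRST(S)={a,b}  FIRST(A)={a}  FIRST(B)={a}  FIRST(C)={a,b}

FOLLOW sets:
FOLLOW(S) := {$}
round 1:
  S→C B: FOLLOW(C) ⊇ FIRST(B) = {a}; new: +{a}
  S→C B: FOLLOW(B) ⊇ FOLLOW(S) ⊇ {$}; new: +{$}
  S→a A: FOLLOW(A) ⊇ FOLLOW(S) ⊇ {$}; new: +{$}
  S: {$}  A: {$}  B: {$}  C: {a}
round 2:
  B→a C: FOLLOW(C) ⊇ FOLLOW(B) ⊇ {$}; new: +{$}
  S: {$}  A: {$}  B: {$}  C: {$,a}
round 3: done
  S: {$}  A: {$}  B: {$}  C: {$,a}

FOLLOW(C) = ["$", "a"]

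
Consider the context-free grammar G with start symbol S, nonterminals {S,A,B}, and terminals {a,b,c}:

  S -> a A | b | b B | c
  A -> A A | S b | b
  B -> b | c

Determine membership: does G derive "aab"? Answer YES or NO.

Convert to CNF:
  S -> T0 B | T1 A | b | c
  A -> A A | S T0 | b
  B -> b | c
  T0 -> b
  T1 -> a

Fill CYK table bottom-up:
  T[0,0] 'a' = {T1}  orig:{}
  T[1,1] 'a' = {T1}  orig:{}
  T[2,2] 'b' = {A,B,S,T0}  orig:{A,B,S}
  T[0,1] 'aa' = ∅
  T[1,2] 'ab' = {S}
  T[0,2] 'aab' = ∅

S ∉ T[0,2] ⇒ NO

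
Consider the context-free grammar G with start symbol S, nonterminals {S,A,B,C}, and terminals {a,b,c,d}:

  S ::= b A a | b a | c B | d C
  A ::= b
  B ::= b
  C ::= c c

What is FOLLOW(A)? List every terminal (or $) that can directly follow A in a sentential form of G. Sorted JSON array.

Compute FIRST by fixpoint:
round 1:
  A via A→b: +{b}
  B via B→b: +{b}
  C via C→c c: +{c}
  S via S→b A a: +{b}
  S via S→c B: +{c}
  S via S→d C: +{d}
  S: {b,c,d}  A: {b}  B: {b}  C: {c}
round 2: (stable)
  S: {b,c,d}  A: {b}  B: {b}  C: {c}

FOLLOW iteration:
initialize: $ ∈ FOLLOW(S)
iter 1:
  S→b A a: FOLLOW(A) ⊇ FIRST(a) = {a}; new: +{a}
  S→c B: FOLLOW(B) ⊇ FOLLOW(S) ⊇ {$}; new: +{$}
  S→d C: FOLLOW(C) ⊇ FOLLOW(S) ⊇ {$}; new: +{$}
  FOLLOW[S]={$}  FOLLOW[A]={a}  FOLLOW[B]={$}  FOLLOW[C]={$}
iter 2: (no change)
  FOLLOW[S]={$}  FOLLOW[A]={a}  FOLLOW[B]={$}  FOLLOW[C]={$}

FOLLOW(A) = ["a"]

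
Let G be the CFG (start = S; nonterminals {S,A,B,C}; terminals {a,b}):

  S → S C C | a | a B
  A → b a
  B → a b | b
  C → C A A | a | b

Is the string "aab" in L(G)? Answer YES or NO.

CNF form of G:
  S -> S X3 | T1 B | a
  A -> T0 T1
  B -> T1 T0 | b
  C -> C X2 | a | b
  T0 -> b
  T1 -> a
  X2 -> A A
  X3 -> C C

CYK table (by increasing span):
  T[0,0] 'a' = {C,S,T1}  orig:{C,S}
  T[1,1] 'a' = {C,S,T1}  orig:{C,S}
  T[2,2] 'b' = {B,C,T0}  orig:{B,C}
  T[0,1] 'aa' = {X3}  orig:{}
  T[1,2] 'ab' = {B,S,X3}  orig:{B,S}
  T[0,2] 'aab' = {S}

S ∈ T[0,2] ⇒ YES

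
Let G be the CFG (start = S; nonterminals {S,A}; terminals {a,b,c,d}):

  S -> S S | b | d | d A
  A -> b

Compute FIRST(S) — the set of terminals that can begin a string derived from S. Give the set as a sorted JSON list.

FIRST iteration:
pass 1:
  A via A→b: +{b}
  S via S→b: +{b}
  S via S→d: +{d}
  S: {b,d}  A: {b}
pass 2: done
  S: {b,d}  A: {b}

FIRST(S) = ["b", "d"]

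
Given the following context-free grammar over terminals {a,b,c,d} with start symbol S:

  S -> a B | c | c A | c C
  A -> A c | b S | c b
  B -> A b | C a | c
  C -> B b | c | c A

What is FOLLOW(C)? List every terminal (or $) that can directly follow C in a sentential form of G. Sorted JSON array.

FIRST sets, iterate to fixpoint:
iter 1:
  A via A→b S: +{b}
  A via A→c b: +{c}
  B via B→A b: +{b,c}
  C via C→B b: +{b,c}
  S via S→a B: +{a}
  S via S→c: +{c}
  FIRST[S]={a,c}  FIRST[A]={b,c}  FIRST[B]={b,c}  FIRST[C]={b,c}
iter 2: — fixpoint
  FIRST[S]={a,c}  FIRST[A]={b,c}  FIRST[B]={b,c}  FIRST[C]={b,c}

FOLLOW iteration:
FOLLOW(S) := {$}
round 1:
  A→A c: FOLLOW(A) ⊇ FIRST(c) = {c}; new: +{c}
  A→b S: FOLLOW(S) ⊇ FOLLOW(A) ⊇ {c}; new: +{c}
  B→A b: FOLLOW(A) ⊇ FIRST(b) = {b}; new: +{b}
  B→C a: FOLLOW(C) ⊇ FIRST(a) = {a}; new: +{a}
  C→B b: FOLLOW(B) ⊇ FIRST(b) = {b}; new: +{b}
  C→c A: FOLLOW(A) ⊇ FOLLOW(C) ⊇ {a}; new: +{a}
  S→a B: FOLLOW(B) ⊇ FOLLOW(S) ⊇ {$,c}; new: +{$,c}
  S→c A: FOLLOW(A) ⊇ FOLLOW(S) ⊇ {$,c}; new: +{$}
  S→c C: FOLLOW(C) ⊇ FOLLOW(S) ⊇ {$,c}; new: +{$,c}
  S: {$,c}  A: {$,a,b,c}  B: {$,b,c}  C: {$,a,c}
round 2:
  A→b S: FOLLOW(S) ⊇ FOLLOW(A) ⊇ {$,a,b,c}; new: +{a,b}
  S→a B: FOLLOW(B) ⊇ FOLLOW(S) ⊇ {$,a,b,c}; new: +{a}
  S→c C: FOLLOW(C) ⊇ FOLLOW(S) ⊇ {$,a,b,c}; new: +{b}
  S: {$,a,b,c}  A: {$,a,b,c}  B: {$,a,b,c}  C: {$,a,b,c}
round 3: done
  S: {$,a,b,c}  A: {$,a,b,c}  B: {$,a,b,c}  C: {$,a,b,c}

FOLLOW(C) = ["$", "a", "b", "c"]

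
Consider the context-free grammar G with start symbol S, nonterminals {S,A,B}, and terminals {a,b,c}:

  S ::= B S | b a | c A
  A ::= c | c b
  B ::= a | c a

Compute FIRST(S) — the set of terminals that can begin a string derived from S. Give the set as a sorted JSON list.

FIRST sets, iterate to fixpoint:
pass 1:
  A via A→c: +{c}
  B via B→a: +{a}
  B via B→c a: +{c}
  S via S→B S: +{a,c}
  S via S→b a: +{b}
  S: {a,b,c}  A: {c}  B: {a,c}
pass 2: — fixpoint
  S: {a,b,c}  A: {c}  B: {a,c}

FIRST(S) = ["a", "b", "c"]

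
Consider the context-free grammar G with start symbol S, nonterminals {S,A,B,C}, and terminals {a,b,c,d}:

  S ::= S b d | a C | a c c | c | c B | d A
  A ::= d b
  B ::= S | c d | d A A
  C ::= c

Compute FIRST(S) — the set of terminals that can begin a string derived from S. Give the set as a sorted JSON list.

Compute FIRST by fixpoint:
round 1:
  A via A→d b: +{d}
  B via B→c d: +{c}
  B via B→d A A: +{d}
  C via C→c: +{c}
  S via S→a C: +{a}
  S via S→c: +{c}
  S via S→d A: +{d}
  S: {a,c,d}  A: {d}  B: {c,d}  C: {c}
round 2:
  B via B→S: +{a}
  S: {a,c,d}  A: {d}  B: {a,c,d}  C: {c}
round 3: — fixpoint
  S: {a,c,d}  A: {d}  B: {a,c,d}  C: {c}

FIRST(S) = ["a", "c", "d"]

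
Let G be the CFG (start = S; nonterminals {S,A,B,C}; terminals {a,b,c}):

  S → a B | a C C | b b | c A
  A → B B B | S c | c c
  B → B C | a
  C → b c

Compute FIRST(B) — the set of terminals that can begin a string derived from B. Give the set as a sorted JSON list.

FIRST sets, iterate to fixpoint:
round 1:
  A via A→c c: +{c}
  B via B→a: +{a}
  C via C→b c: +{b}
  S via S→a B: +{a}
  S via S→b b: +{b}
  S via S→c A: +{c}
  S: {a,b,c}  A: {c}  B: {a}  C: {b}
round 2:
  A via A→B B B: +{a}
  A via A→S c: +{b}
  S: {a,b,c}  A: {a,b,c}  B: {a}  C: {b}
round 3: (stable)
  S: {a,b,c}  A: {a,b,c}  B: {a}  C: {b}

FIRST(B) = ["a"]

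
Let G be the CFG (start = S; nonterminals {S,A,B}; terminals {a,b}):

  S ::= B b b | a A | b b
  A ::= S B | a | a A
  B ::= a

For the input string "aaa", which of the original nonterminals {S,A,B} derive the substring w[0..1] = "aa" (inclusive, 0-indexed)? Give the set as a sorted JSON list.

Convert to CNF:
  S -> B X2 | T0 A | T1 T1
  A -> S B | T0 A | a
  B -> a
  T0 -> a
  T1 -> b
  X2 -> T1 T1

Fill CYK table bottom-up, restricted to cells inside w[0..1]:
  [0..0]={A,B,T0}  "a"  orig:{A,B}
  [1..1]={A,B,T0}  "a"  orig:{A,B}
  [0..1]={A,S}  "aa"

Original NTs in T[0,1] deriving "aa": ["A", "S"]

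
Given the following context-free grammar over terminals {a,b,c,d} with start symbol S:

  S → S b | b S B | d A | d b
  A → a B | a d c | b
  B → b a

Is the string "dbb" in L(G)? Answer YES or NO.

Convert to CNF:
  S -> S T3 | T1 A | T1 T3 | T3 X5
  A -> T0 B | T0 X4 | b
  B -> T3 T0
  T0 -> a
  T1 -> d
  T2 -> c
  T3 -> b
  X4 -> T1 T2
  X5 -> S B

CYK table (by increasing span):
  T[0,0] 'd' = {T1}  orig:{}
  T[1,1] 'b' = {A,T3}  orig:{A}
  T[2,2] 'b' = {A,T3}  orig:{A}
  T[0,1] 'db' = {S}
  T[1,2] 'bb' = ∅
  T[0,2] 'dbb' = {S}

S ∈ T[0,2] ⇒ YES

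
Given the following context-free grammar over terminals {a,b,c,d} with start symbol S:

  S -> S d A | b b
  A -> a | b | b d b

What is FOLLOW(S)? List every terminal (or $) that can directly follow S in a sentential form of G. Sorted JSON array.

FIRST iteration:
[1]
  A via A→a: +{a}
  A via A→b: +{b}
  S via S→b b: +{b}
  FIRST[S]={b}  FIRST[A]={a,b}
[2] — fixpoint
  FIRST[S]={b}  FIRST[A]={a,b}

Compute FOLLOW by fixpoint:
FOLLOW(S) := {$}
pass 1:
  S→S d A: FOLLOW(S) ⊇ FIRST(d) = {d}; new: +{d}
  S→S d A: FOLLOW(A) ⊇ FOLLOW(S) ⊇ {$,d}; new: +{$,d}
  S: {$,d}  A: {$,d}
pass 2: (no change)
  S: {$,d}  A: {$,d}

FOLLOW(S) = ["$", "d"]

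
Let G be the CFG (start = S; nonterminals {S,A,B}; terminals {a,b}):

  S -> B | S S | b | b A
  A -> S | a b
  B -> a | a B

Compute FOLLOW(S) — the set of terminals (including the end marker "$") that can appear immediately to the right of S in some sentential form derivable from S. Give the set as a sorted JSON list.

FIRST sets, iterate to fixpoint:
[1]
  A via A→a b: +{a}
  B via B→a: +{a}
  S via S→B: +{a}
  S via S→b: +{b}
  FIRST(S)={a,b}  FIRST(A)={a}  FIRST(B)={a}
[2]
  A via A→S: +{b}
  FIRST(S)={a,b}  FIRST(A)={a,b}  FIRST(B)={a}
[3] (no change)
  FIRST(S)={a,b}  FIRST(A)={a,b}  FIRST(B)={a}

FOLLOW sets:
FOLLOW(S) := {$}
iter 1:
  S→B: FOLLOW(B) ⊇ FOLLOW(S) ⊇ {$}; new: +{$}
  S→S S: FOLLOW(S) ⊇ FIRST(S) = {a,b}; new: +{a,b}
  S→b A: FOLLOW(A) ⊇ FOLLOW(S) ⊇ {$,a,b}; new: +{$,a,b}
  FOLLOW[S]={$,a,b}  FOLLOW[A]={$,a,b}  FOLLOW[B]={$}
iter 2:
  S→B: FOLLOW(B) ⊇ FOLLOW(S) ⊇ {$,a,b}; new: +{a,b}
  FOLLOW[S]={$,a,b}  FOLLOW[A]={$,a,b}  FOLLOW[B]={$,a,b}
iter 3: done
  FOLLOW[S]={$,a,b}  FOLLOW[A]={$,a,b}  FOLLOW[B]={$,a,b}

FOLLOW(S) = ["$", "a", "b"]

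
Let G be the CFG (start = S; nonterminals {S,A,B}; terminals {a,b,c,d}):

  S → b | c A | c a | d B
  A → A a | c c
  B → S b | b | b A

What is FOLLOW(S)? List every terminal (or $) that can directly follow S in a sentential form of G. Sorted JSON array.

Compute FIRST by fixpoint:
[1]
  A via A→c c: +{c}
  B via B→b: +{b}
  S via S→b: +{b}
  S via S→c A: +{c}
  S via S→d B: +{d}
  FIRST[S]={b,c,d}  FIRST[A]={c}  FIRST[B]={b}
[2]
  B via B→S b: +{c,d}
  FIRST[S]={b,c,d}  FIRST[A]={c}  FIRST[B]={b,c,d}
[3] (no change)
  FIRST[S]={b,c,d}  FIRST[A]={c}  FIRST[B]={b,c,d}

Compute FOLLOW by fixpoint:
initialize: $ ∈ FOLLOW(S)
[1]
  A→A a: FOLLOW(A) ⊇ FIRST(a) = {a}; new: +{a}
  B→S b: FOLLOW(S) ⊇ FIRST(b) = {b}; new: +{b}
  S→c A: FOLLOW(A) ⊇ FOLLOW(S) ⊇ {$,b}; new: +{$,b}
  S→d B: FOLLOW(B) ⊇ FOLLOW(S) ⊇ {$,b}; new: +{$,b}
  S: {$,b}  A: {$,a,b}  B: {$,b}
[2] (stable)
  S: {$,b}  A: {$,a,b}  B: {$,b}

FOLLOW(S) = ["$", "b"]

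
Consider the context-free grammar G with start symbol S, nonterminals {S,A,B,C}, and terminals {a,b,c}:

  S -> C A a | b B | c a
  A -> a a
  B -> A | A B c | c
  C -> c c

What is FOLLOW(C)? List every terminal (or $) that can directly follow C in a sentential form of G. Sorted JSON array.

FIRST sets, iterate to fixpoint:
round 1:
  A via A→a a: +{a}
  B via B→A: +{a}
  B via B→c: +{c}
  C via C→c c: +{c}
  S via S→C A a: +{c}
  S via S→b B: +{b}
  FIRST(S)={b,c}  FIRST(A)={a}  FIRST(B)={a,c}  FIRST(C)={c}
round 2: done
  FIRST(S)={b,c}  FIRST(A)={a}  FIRST(B)={a,c}  FIRST(C)={c}

FOLLOW sets:
seed FOLLOW(S) with $
iter 1:
  B→A B c: FOLLOW(A) ⊇ FIRST(B) = {a,c}; new: +{a,c}
  B→A B c: FOLLOW(B) ⊇ FIRST(c) = {c}; new: +{c}
  S→C A a: FOLLOW(C) ⊇ FIRST(A) = {a}; new: +{a}
  S→b B: FOLLOW(B) ⊇ FOLLOW(S) ⊇ {$}; new: +{$}
  FOLLOW(S)={$}  FOLLOW(A)={a,c}  FOLLOW(B)={$,c}  FOLLOW(C)={a}
iter 2:
  B→A: FOLLOW(A) ⊇ FOLLOW(B) ⊇ {$,c}; new: +{$}
  FOLLOW(S)={$}  FOLLOW(A)={$,a,c}  FOLLOW(B)={$,c}  FOLLOW(C)={a}
iter 3: (no change)
  FOLLOW(S)={$}  FOLLOW(A)={$,a,c}  FOLLOW(B)={$,c}  FOLLOW(C)={a}

FOLLOW(C) = ["a"]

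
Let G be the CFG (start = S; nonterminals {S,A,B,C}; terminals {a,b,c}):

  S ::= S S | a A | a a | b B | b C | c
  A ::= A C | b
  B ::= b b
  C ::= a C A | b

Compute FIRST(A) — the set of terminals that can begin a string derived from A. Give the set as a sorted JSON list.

Compute FIRST by fixpoint:
pass 1:
  A via A→b: +{b}
  B via B→b b: +{b}
  C via C→a C A: +{a}
  C via C→b: +{b}
  S via S→a A: +{a}
  S via S→b B: +{b}
  S via S→c: +{c}
  FIRST(S)={a,b,c}  FIRST(A)={b}  FIRST(B)={b}  FIRST(C)={a,b}
pass 2: (no change)
  FIRST(S)={a,b,c}  FIRST(A)={b}  FIRST(B)={b}  FIRST(C)={a,b}

FIRST(A) = ["b"]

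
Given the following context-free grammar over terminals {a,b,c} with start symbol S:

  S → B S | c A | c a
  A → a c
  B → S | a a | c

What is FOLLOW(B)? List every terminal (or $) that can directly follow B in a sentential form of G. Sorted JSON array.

FIRST iteration:
[1]
  A via A→a c: +{a}
  B via B→a a: +{a}
  B via B→c: +{c}
  S via S→B S: +{a,c}
  FIRST(S)={a,c}  FIRST(A)={a}  FIRST(B)={a,c}
[2] — fixpoint
  FIRST(S)={a,c}  FIRST(A)={a}  FIRST(B)={a,c}

FOLLOW sets:
FOLLOW(S) := {$}
round 1:
  S→B S: FOLLOW(B) ⊇ FIRST(S) = {a,c}; new: +{a,c}
  S→c A: FOLLOW(A) ⊇ FOLLOW(S) ⊇ {$}; new: +{$}
  S: {$}  A: {$}  B: {a,c}
round 2:
  B→S: FOLLOW(S) ⊇ FOLLOW(B) ⊇ {a,c}; new: +{a,c}
  S→c A: FOLLOW(A) ⊇ FOLLOW(S) ⊇ {$,a,c}; new: +{a,c}
  S: {$,a,c}  A: {$,a,c}  B: {a,c}
round 3: — fixpoint
  S: {$,a,c}  A: {$,a,c}  B: {a,c}

FOLLOW(B) = ["a", "c"]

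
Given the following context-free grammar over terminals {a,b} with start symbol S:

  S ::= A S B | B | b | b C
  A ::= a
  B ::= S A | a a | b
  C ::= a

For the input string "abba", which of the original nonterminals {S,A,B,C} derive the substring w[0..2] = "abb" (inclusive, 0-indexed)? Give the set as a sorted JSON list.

CNF form of G:
  S -> A X2 | S A | T0 T0 | T1 C | b
  A -> a
  B -> S A | T0 T0 | b
  C -> a
  T0 -> a
  T1 -> b
  X2 -> S B

CYK table (by increasing span), restricted to cells inside w[0..2]:
  T[0,0] 'a' = {A,C,T0}  orig:{A,C}
  T[1,1] 'b' = {B,S,T1}  orig:{B,S}
  T[2,2] 'b' = {B,S,T1}  orig:{B,S}
  T[0,1] 'ab' = ∅
  T[1,2] 'bb' = {X2}  orig:{}
  T[0,2] 'abb' = {S}

Original NTs in T[0,2] deriving "abb": ["S"]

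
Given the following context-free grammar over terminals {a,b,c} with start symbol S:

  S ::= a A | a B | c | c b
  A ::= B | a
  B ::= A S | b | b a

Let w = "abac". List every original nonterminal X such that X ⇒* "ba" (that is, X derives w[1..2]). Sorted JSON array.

CNF form of G:
  S -> T1 A | T1 B | T2 T0 | c
  A -> A S | T0 T1 | a | b
  B -> A S | T0 T1 | b
  T0 -> b
  T1 -> a
  T2 -> c

Fill CYK table bottom-up, restricted to cells inside w[1..2]:
  T[1,1] 'b' = {A,B,T0}  orig:{A,B}
  T[2,2] 'a' = {A,T1}  orig:{A}
  T[1,2] 'ba' = {A,B}

Original NTs in T[1,2] deriving "ba": ["A", "B"]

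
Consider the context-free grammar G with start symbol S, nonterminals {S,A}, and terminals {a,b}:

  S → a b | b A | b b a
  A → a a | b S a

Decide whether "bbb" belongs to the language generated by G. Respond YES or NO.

CNF form of G:
  S -> T0 T1 | T1 A | T1 X3
  A -> T0 T0 | T1 X2
  T0 -> a
  T1 -> b
  X2 -> S T0
  X3 -> T1 T0

CYK fill:
  cell(0,0) b: {T1}  orig:{}
  cell(1,1) b: {T1}  orig:{}
  cell(2,2) b: {T1}  orig:{}
  cell(0,1) bb: ∅
  cell(1,2) bb: ∅
  cell(0,2) bbb: ∅

S ∉ T[0,2] ⇒ NO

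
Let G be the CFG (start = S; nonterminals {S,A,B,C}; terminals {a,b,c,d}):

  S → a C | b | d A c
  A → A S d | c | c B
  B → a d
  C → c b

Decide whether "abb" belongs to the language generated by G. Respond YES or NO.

CNF form of G:
  S -> T0 X5 | T2 C | b
  A -> A X4 | T1 B | c
  B -> T2 T0
  C -> T1 T3
  T0 -> d
  T1 -> c
  T2 -> a
  T3 -> b
  X4 -> S T0
  X5 -> A T1

CYK fill:
  [0..0]={T2}  "a"  orig:{}
  [1..1]={S,T3}  "b"  orig:{S}
  [2..2]={S,T3}  "b"  orig:{S}
  [0..1]=∅  "ab"
  [1..2]=∅  "bb"
  [0..2]=∅  "abb"

S ∉ T[0,2] ⇒ NO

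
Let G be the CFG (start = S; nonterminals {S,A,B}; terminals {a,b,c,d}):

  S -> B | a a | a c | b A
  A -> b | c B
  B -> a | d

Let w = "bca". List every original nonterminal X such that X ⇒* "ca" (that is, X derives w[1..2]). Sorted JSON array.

CNF form of G:
  S -> T1 T0 | T1 T1 | T2 A | a | d
  A -> T0 B | b
  B -> a | d
  T0 -> c
  T1 -> a
  T2 -> b

Fill CYK table bottom-up (cells [i..j] with 1 ≤ i ≤ j ≤ 2 only):
  [1..1]={T0}  "c"  orig:{}
  [2..2]={B,S,T1}  "a"  orig:{B,S}
  [1..2]={A}  "ca"

Original NTs in T[1,2] deriving "ca": ["A"]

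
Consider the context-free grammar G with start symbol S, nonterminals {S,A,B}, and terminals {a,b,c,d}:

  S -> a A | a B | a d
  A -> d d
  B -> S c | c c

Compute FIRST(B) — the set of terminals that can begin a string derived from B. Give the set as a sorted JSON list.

FIRST iteration:
iter 1:
  A via A→d d: +{d}
  B via B→c c: +{c}
  S via S→a A: +{a}
  S: {a}  A: {d}  B: {c}
iter 2:
  B via B→S c: +{a}
  S: {a}  A: {d}  B: {a,c}
iter 3: (no change)
  S: {a}  A: {d}  B: {a,c}

FIRST(B) = ["a", "c"]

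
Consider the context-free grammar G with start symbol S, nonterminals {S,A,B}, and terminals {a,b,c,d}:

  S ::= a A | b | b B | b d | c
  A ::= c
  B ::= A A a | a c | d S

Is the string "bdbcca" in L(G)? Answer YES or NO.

Convert to CNF:
  S -> T0 A | T3 B | T3 T2 | b | c
  A -> c
  B -> A X4 | T0 T1 | T2 S
  T0 -> a
  T1 -> c
  T2 -> d
  T3 -> b
  X4 -> A T0

Fill CYK table bottom-up:
  [0..0]={S,T3}  "b"  orig:{S}
  [1..1]={T2}  "d"  orig:{}
  [2..2]={S,T3}  "b"  orig:{S}
  [3..3]={A,S,T1}  "c"  orig:{A,S}
  [4..4]={A,S,T1}  "c"  orig:{A,S}
  [5..5]={T0}  "a"  orig:{}
  [0..1]={S}  "bd"
  [1..2]={B}  "db"
  [2..3]=∅  "bc"
  [3..4]=∅  "cc"
  [4..5]={X4}  "ca"  orig:{}
  [0..2]={S}  "bdb"
  [1..3]=∅  "dbc"
  [2..4]=∅  "bcc"
  [3..5]={B}  "cca"
  [0..3]=∅  "bdbc"
  [1..4]=∅  "dbcc"
  [2..5]={S}  "bcca"
  [0..4]=∅  "bdbcc"
  [1..5]={B}  "dbcca"
  [0..5]={S}  "bdbcca"

S ∈ T[0,5] ⇒ YES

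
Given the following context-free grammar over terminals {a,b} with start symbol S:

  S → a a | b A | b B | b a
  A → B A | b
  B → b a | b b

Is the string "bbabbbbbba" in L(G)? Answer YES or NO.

CNF form of G:
  S -> T0 A | T0 B | T0 T1 | T1 T1
  A -> B A | b
  B -> T0 T0 | T0 T1
  T0 -> b
  T1 -> a

CYK fill:
  T[0,0] 'b' = {A,T0}  orig:{A}
  T[1,1] 'b' = {A,T0}  orig:{A}
  T[2,2] 'a' = {T1}  orig:{}
  T[3,3] 'b' = {A,T0}  orig:{A}
  T[4,4] 'b' = {A,T0}  orig:{A}
  T[5,5] 'b' = {A,T0}  orig:{A}
  T[6,6] 'b' = {A,T0}  orig:{A}
  T[7,7] 'b' = {A,T0}  orig:{A}
  T[8,8] 'b' = {A,T0}  orig:{A}
  T[9,9] 'a' = {T1}  orig:{}
  T[0,1] 'bb' = {B,S}
  T[1,2] 'ba' = {B,S}
  T[2,3] 'ab' = ∅
  T[3,4] 'bb' = {B,S}
  T[4,5] 'bb' = {B,S}
  T[5,6] 'bb' = {B,S}
  T[6,7] 'bb' = {B,S}
  T[7,8] 'bb' = {B,S}
  T[8,9] 'ba' = {B,S}
  T[0,2] 'bba' = {S}
  T[1,3] 'bab' = {A}
  T[2,4] 'abb' = ∅
  T[3,5] 'bbb' = {A,S}
  T[4,6] 'bbb' = {A,S}
  T[5,7] 'bbb' = {A,S}
  T[6,8] 'bbb' = {A,S}
  T[7,9] 'bba' = {S}
  T[0,3] 'bbab' = {S}
  T[1,4] 'babb' = ∅
  T[2,5] 'abbb' = ∅
  T[3,6] 'bbbb' = {S}
  T[4,7] 'bbbb' = {S}
  T[5,8] 'bbbb' = {S}
  T[6,9] 'bbba' = ∅
  T[0,4] 'bbabb' = ∅
  T[1,5] 'babbb' = {A}
  T[2,6] 'abbbb' = ∅
  T[3,7] 'bbbbb' = {A}
  T[4,8] 'bbbbb' = {A}
  T[5,9] 'bbbba' = ∅
  T[0,5] 'bbabbb' = {S}
  T[1,6] 'babbbb' = ∅
  T[2,7] 'abbbbb' = ∅
  T[3,8] 'bbbbbb' = {S}
  T[4,9] 'bbbbba' = ∅
  T[0,6] 'bbabbbb' = ∅
  T[1,7] 'babbbbb' = {A}
  T[2,8] 'abbbbbb' = ∅
  T[3,9] 'bbbbbba' = ∅
  T[0,7] 'bbabbbbb' = {S}
  T[1,8] 'babbbbbb' = ∅
  T[2,9] 'abbbbbba' = ∅
  T[0,8] 'bbabbbbbb' = ∅
  T[1,9] 'babbbbbba' = ∅
  T[0,9] 'bbabbbbbba' = ∅

S ∉ T[0,9] ⇒ NO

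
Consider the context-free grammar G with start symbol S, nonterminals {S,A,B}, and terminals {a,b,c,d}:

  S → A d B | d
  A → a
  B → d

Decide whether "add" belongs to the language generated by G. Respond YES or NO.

Convert to CNF:
  S -> A X1 | d
  A -> a
  B -> d
  T0 -> d
  X1 -> T0 B

CYK table (by increasing span):
  T[0,0] 'a' = {A}
  T[1,1] 'd' = {B,S,T0}  orig:{B,S}
  T[2,2] 'd' = {B,S,T0}  orig:{B,S}
  T[0,1] 'ad' = ∅
  T[1,2] 'dd' = {X1}  orig:{}
  T[0,2] 'add' = {S}

S ∈ T[0,2] ⇒ YES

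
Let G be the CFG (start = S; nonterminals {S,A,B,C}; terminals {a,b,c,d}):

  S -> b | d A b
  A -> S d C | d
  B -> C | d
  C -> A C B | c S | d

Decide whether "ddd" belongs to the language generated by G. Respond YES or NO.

Convert to CNF:
  S -> T0 X6 | b
  A -> S X3 | d
  B -> A X4 | T1 S | d
  C -> A X5 | T1 S | d
  T0 -> d
  T1 -> c
  T2 -> b
  X3 -> T0 C
  X4 -> C B
  X5 -> C B
  X6 -> A T2

CYK table (by increasing span):
  cell(0,0) d: {A,B,C,T0}  orig:{A,B,C}
  cell(1,1) d: {A,B,C,T0}  orig:{A,B,C}
  cell(2,2) d: {A,B,C,T0}  orig:{A,B,C}
  cell(0,1) dd: {X3,X4,X5}  orig:{}
  cell(1,2) dd: {X3,X4,X5}  orig:{}
  cell(0,2) ddd: {B,C}

S ∉ T[0,2] ⇒ NO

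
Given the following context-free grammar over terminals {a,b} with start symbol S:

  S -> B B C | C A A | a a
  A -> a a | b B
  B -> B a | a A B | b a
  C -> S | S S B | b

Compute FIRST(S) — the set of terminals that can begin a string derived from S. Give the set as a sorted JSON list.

Compute FIRST by fixpoint:
iter 1:
  A via A→a a: +{a}
  A via A→b B: +{b}
  B via B→a A B: +{a}
  B via B→b a: +{b}
  C via C→b: +{b}
  S via S→B B C: +{a,b}
  FIRST(S)={a,b}  FIRST(A)={a,b}  FIRST(B)={a,b}  FIRST(C)={b}
iter 2:
  C via C→S: +{a}
  FIRST(S)={a,b}  FIRST(A)={a,b}  FIRST(B)={a,b}  FIRST(C)={a,b}
iter 3: done
  FIRST(S)={a,b}  FIRST(A)={a,b}  FIRST(B)={a,b}  FIRST(C)={a,b}

FIRST(S) = ["a", "b"]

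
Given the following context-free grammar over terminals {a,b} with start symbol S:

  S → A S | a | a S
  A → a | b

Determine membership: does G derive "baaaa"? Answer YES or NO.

Convert to CNF:
  S -> A S | T0 S | a
  A -> a | b
  T0 -> a

Fill CYK table bottom-up:
  [0..0]={A}  "b"
  [1..1]={A,S,T0}  "a"  orig:{A,S}
  [2..2]={A,S,T0}  "a"  orig:{A,S}
  [3..3]={A,S,T0}  "a"  orig:{A,S}
  [4..4]={A,S,T0}  "a"  orig:{A,S}
  [0..1]={S}  "ba"
  [1..2]={S}  "aa"
  [2..3]={S}  "aa"
  [3..4]={S}  "aa"
  [0..2]={S}  "baa"
  [1..3]={S}  "aaa"
  [2..4]={S}  "aaa"
  [0..3]={S}  "baaa"
  [1..4]={S}  "aaaa"
  [0..4]={S}  "baaaa"

S ∈ T[0,4] ⇒ YES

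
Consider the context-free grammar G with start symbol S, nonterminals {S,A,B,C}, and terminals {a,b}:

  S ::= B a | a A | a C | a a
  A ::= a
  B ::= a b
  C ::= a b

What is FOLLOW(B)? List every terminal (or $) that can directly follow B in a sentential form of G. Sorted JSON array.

FIRST iteration:
[1]
  A via A→a: +{a}
  B via B→a b: +{a}
  C via C→a b: +{a}
  S via S→B a: +{a}
  FIRST(S)={a}  FIRST(A)={a}  FIRST(B)={a}  FIRST(C)={a}
[2] (stable)
  FIRST(S)={a}  FIRST(A)={a}  FIRST(B)={a}  FIRST(C)={a}

FOLLOW sets:
FOLLOW(S) := {$}
iter 1:
  S→B a: FOLLOW(B) ⊇ FIRST(a) = {a}; new: +{a}
  S→a A: FOLLOW(A) ⊇ FOLLOW(S) ⊇ {$}; new: +{$}
  S→a C: FOLLOW(C) ⊇ FOLLOW(S) ⊇ {$}; new: +{$}
  FOLLOW(S)={$}  FOLLOW(A)={$}  FOLLOW(B)={a}  FOLLOW(C)={$}
iter 2: done
  FOLLOW(S)={$}  FOLLOW(A)={$}  FOLLOW(B)={a}  FOLLOW(C)={$}

FOLLOW(B) = ["a"]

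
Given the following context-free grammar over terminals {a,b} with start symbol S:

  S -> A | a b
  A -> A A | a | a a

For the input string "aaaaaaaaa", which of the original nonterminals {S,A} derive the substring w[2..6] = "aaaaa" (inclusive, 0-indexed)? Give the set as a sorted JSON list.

CNF form of G:
  S -> A A | T0 T0 | T0 T1 | a
  A -> A A | T0 T0 | a
  T0 -> a
  T1 -> b

CYK table (by increasing span) — only the sub-triangle for w[2..6]:
  cell(2,2) a: {A,S,T0}  orig:{A,S}
  cell(3,3) a: {A,S,T0}  orig:{A,S}
  cell(4,4) a: {A,S,T0}  orig:{A,S}
  cell(5,5) a: {A,S,T0}  orig:{A,S}
  cell(6,6) a: {A,S,T0}  orig:{A,S}
  cell(2,3) aa: {A,S}
  cell(3,4) aa: {A,S}
  cell(4,5) aa: {A,S}
  cell(5,6) aa: {A,S}
  cell(2,4) aaa: {A,S}
  cell(3,5) aaa: {A,S}
  cell(4,6) aaa: {A,S}
  cell(2,5) aaaa: {A,S}
  cell(3,6) aaaa: {A,S}
  cell(2,6) aaaaa: {A,S}

Original NTs in T[2,6] deriving "aaaaa": ["A", "S"]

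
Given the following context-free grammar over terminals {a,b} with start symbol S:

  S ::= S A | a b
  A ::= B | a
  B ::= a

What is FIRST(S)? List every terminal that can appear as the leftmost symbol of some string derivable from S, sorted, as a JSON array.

FIRST iteration:
[1]
  A via A→a: +{a}
  B via B→a: +{a}
  S via S→a b: +{a}
  FIRST(S)={a}  FIRST(A)={a}  FIRST(B)={a}
[2] (no change)
  FIRST(S)={a}  FIRST(A)={a}  FIRST(B)={a}

FIRST(S) = ["a"]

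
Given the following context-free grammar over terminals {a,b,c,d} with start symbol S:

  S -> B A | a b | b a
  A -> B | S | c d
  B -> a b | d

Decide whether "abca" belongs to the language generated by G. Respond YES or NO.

Convert to CNF:
  S -> B A | T0 T1 | T1 T0
  A -> B A | T0 T1 | T1 T0 | T2 T3 | d
  B -> T0 T1 | d
  T0 -> a
  T1 -> b
  T2 -> c
  T3 -> d

CYK fill:
  [0..0]={T0}  "a"  orig:{}
  [1..1]={T1}  "b"  orig:{}
  [2..2]={T2}  "c"  orig:{}
  [3..3]={T0}  "a"  orig:{}
  [0..1]={A,B,S}  "ab"
  [1..2]=∅  "bc"
  [2..3]=∅  "ca"
  [0..2]=∅  "abc"
  [1..3]=∅  "bca"
  [0..3]=∅  "abca"

S ∉ T[0,3] ⇒ NO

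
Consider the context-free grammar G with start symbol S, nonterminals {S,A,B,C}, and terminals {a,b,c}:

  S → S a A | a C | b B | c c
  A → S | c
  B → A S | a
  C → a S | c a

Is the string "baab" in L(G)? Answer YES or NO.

Convert to CNF:
  S -> S X4 | T0 C | T1 B | T2 T2
  A -> S X3 | T0 C | T1 B | T2 T2 | c
  B -> A S | a
  C -> T0 S | T2 T0
  T0 -> a
  T1 -> b
  T2 -> c
  X3 -> T0 A
  X4 -> T0 A

Fill CYK table bottom-up:
  cell(0,0) b: {T1}  orig:{}
  cell(1,1) a: {B,T0}  orig:{B}
  cell(2,2) a: {B,T0}  orig:{B}
  cell(3,3) b: {T1}  orig:{}
  cell(0,1) ba: {A,S}
  cell(1,2) aa: ∅
  cell(2,3) ab: ∅
  cell(0,2) baa: ∅
  cell(1,3) aab: ∅
  cell(0,3) baab: ∅

S ∉ T[0,3] ⇒ NO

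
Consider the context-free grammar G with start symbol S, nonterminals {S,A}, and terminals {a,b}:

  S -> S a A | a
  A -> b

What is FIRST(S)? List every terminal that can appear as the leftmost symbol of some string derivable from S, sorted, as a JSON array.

FIRST iteration:
pass 1:
  A via A→b: +{b}
  S via S→a: +{a}
  S: {a}  A: {b}
pass 2: — fixpoint
  S: {a}  A: {b}

FIRST(S) = ["a"]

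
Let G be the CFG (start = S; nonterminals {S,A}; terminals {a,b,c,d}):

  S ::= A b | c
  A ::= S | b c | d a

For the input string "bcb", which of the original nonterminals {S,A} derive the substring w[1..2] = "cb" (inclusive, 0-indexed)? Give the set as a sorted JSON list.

CNF form of G:
  S -> A T0 | c
  A -> A T0 | T0 T1 | T2 T3 | c
  T0 -> b
  T1 -> c
  T2 -> d
  T3 -> a

Fill CYK table bottom-up — only the sub-triangle for w[1..2]:
  [1..1]={A,S,T1}  "c"  orig:{A,S}
  [2..2]={T0}  "b"  orig:{}
  [1..2]={A,S}  "cb"

Original NTs in T[1,2] deriving "cb": ["A", "S"]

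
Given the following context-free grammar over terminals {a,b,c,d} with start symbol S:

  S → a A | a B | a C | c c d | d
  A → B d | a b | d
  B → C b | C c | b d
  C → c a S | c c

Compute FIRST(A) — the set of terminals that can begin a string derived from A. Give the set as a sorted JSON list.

FIRST iteration:
pass 1:
  A via A→a b: +{a}
  A via A→d: +{d}
  B via B→b d: +{b}
  C via C→c a S: +{c}
  S via S→a A: +{a}
  S via S→c c d: +{c}
  S via S→d: +{d}
  FIRST(S)={a,c,d}  FIRST(A)={a,d}  FIRST(B)={b}  FIRST(C)={c}
pass 2:
  A via A→B d: +{b}
  B via B→C b: +{c}
  FIRST(S)={a,c,d}  FIRST(A)={a,b,d}  FIRST(B)={b,c}  FIRST(C)={c}
pass 3:
  A via A→B d: +{c}
  FIRST(S)={a,c,d}  FIRST(A)={a,b,c,d}  FIRST(B)={b,c}  FIRST(C)={c}
pass 4: done
  FIRST(S)={a,c,d}  FIRST(A)={a,b,c,d}  FIRST(B)={b,c}  FIRST(C)={c}

FIRST(A) = ["a", "b", "c", "d"]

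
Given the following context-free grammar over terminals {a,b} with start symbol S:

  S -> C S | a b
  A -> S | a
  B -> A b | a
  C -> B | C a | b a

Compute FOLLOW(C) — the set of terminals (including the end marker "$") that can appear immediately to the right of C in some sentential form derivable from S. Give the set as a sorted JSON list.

Compute FIRST by fixpoint:
iter 1:
  A via A→a: +{a}
  B via B→A b: +{a}
  C via C→B: +{a}
  C via C→b a: +{b}
  S via S→C S: +{a,b}
  FIRST(S)={a,b}  FIRST(A)={a}  FIRST(B)={a}  FIRST(C)={a,b}
iter 2:
  A via A→S: +{b}
  B via B→A b: +{b}
  FIRST(S)={a,b}  FIRST(A)={a,b}  FIRST(B)={a,b}  FIRST(C)={a,b}
iter 3: (stable)
  FIRST(S)={a,b}  FIRST(A)={a,b}  FIRST(B)={a,b}  FIRST(C)={a,b}

FOLLOW sets:
seed FOLLOW(S) with $
round 1:
  B→A b: FOLLOW(A) ⊇ FIRST(b) = {b}; new: +{b}
  C→C a: FOLLOW(C) ⊇ FIRST(a) = {a}; new: +{a}
  S→C S: FOLLOW(C) ⊇ FIRST(S) = {a,b}; new: +{b}
  FOLLOW(S)={$}  FOLLOW(A)={b}  FOLLOW(B)={}  FOLLOW(C)={a,b}
round 2:
  A→S: FOLLOW(S) ⊇ FOLLOW(A) ⊇ {b}; new: +{b}
  C→B: FOLLOW(B) ⊇ FOLLOW(C) ⊇ {a,b}; new: +{a,b}
  FOLLOW(S)={$,b}  FOLLOW(A)={b}  FOLLOW(B)={a,b}  FOLLOW(C)={a,b}
round 3: (no change)
  FOLLOW(S)={$,b}  FOLLOW(A)={b}  FOLLOW(B)={a,b}  FOLLOW(C)={a,b}

FOLLOW(C) = ["a", "b"]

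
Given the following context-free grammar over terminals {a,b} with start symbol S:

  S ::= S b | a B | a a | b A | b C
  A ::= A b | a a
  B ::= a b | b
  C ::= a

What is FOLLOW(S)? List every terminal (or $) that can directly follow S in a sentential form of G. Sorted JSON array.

FIRST sets, iterate to fixpoint:
round 1:
  A via A→a a: +{a}
  B via B→a b: +{a}
  B via B→b: +{b}
  C via C→a: +{a}
  S via S→a B: +{a}
  S via S→b A: +{b}
  FIRST(S)={a,b}  FIRST(A)={a}  FIRST(B)={a,b}  FIRST(C)={a}
round 2: — fixpoint
  FIRST(S)={a,b}  FIRST(A)={a}  FIRST(B)={a,b}  FIRST(C)={a}

FOLLOW sets:
initialize: $ ∈ FOLLOW(S)
[1]
  A→A b: FOLLOW(A) ⊇ FIRST(b) = {b}; new: +{b}
  S→S b: FOLLOW(S) ⊇ FIRST(b) = {b}; new: +{b}
  S→a B: FOLLOW(B) ⊇ FOLLOW(S) ⊇ {$,b}; new: +{$,b}
  S→b A: FOLLOW(A) ⊇ FOLLOW(S) ⊇ {$,b}; new: +{$}
  S→b C: FOLLOW(C) ⊇ FOLLOW(S) ⊇ {$,b}; new: +{$,b}
  S: {$,b}  A: {$,b}  B: {$,b}  C: {$,b}
[2] (stable)
  S: {$,b}  A: {$,b}  B: {$,b}  C: {$,b}

FOLLOW(S) = ["$", "b"]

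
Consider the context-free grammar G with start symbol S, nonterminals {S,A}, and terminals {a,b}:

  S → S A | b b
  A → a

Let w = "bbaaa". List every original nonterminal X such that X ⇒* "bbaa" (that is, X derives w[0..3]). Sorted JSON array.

Convert to CNF:
  S -> S A | T0 T0
  A -> a
  T0 -> b

CYK fill (cells [i..j] with 0 ≤ i ≤ j ≤ 3 only):
  [0..0]={T0}  "b"  orig:{}
  [1..1]={T0}  "b"  orig:{}
  [2..2]={A}  "a"
  [3..3]={A}  "a"
  [0..1]={S}  "bb"
  [1..2]=∅  "ba"
  [2..3]=∅  "aa"
  [0..2]={S}  "bba"
  [1..3]=∅  "baa"
  [0..3]={S}  "bbaa"

Original NTs in T[0,3] deriving "bbaa": ["S"]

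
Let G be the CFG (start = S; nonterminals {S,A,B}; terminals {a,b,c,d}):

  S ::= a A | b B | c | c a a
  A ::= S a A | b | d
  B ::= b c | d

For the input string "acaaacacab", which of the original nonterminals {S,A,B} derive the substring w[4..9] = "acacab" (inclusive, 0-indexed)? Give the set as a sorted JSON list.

Convert to CNF:
  S -> T0 A | T1 B | T2 X4 | c
  A -> S X3 | b | d
  B -> T1 T2 | d
  T0 -> a
  T1 -> b
  T2 -> c
  X3 -> T0 A
  X4 -> T0 T0

CYK table (by increasing span) — only the sub-triangle for w[4..9]:
  T[4,4] 'a' = {T0}  orig:{}
  T[5,5] 'c' = {S,T2}  orig:{S}
  T[6,6] 'a' = {T0}  orig:{}
  T[7,7] 'c' = {S,T2}  orig:{S}
  T[8,8] 'a' = {T0}  orig:{}
  T[9,9] 'b' = {A,T1}  orig:{A}
  T[4,5] 'ac' = ∅
  T[5,6] 'ca' = ∅
  T[6,7] 'ac' = ∅
  T[7,8] 'ca' = ∅
  T[8,9] 'ab' = {S,X3}  orig:{S}
  T[4,6] 'aca' = ∅
  T[5,7] 'cac' = ∅
  T[6,8] 'aca' = ∅
  T[7,9] 'cab' = {A}
  T[4,7] 'acac' = ∅
  T[5,8] 'caca' = ∅
  T[6,9] 'acab' = {S,X3}  orig:{S}
  T[4,8] 'acaca' = ∅
  T[5,9] 'cacab' = {A}
  T[4,9] 'acacab' = {S,X3}  orig:{S}

Original NTs in T[4,9] deriving "acacab": ["S"]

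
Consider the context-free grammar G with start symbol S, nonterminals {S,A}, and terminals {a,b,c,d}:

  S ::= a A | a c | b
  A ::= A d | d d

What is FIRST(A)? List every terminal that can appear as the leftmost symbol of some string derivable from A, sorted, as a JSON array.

FIRST sets, iterate to fixpoint:
pass 1:
  A via A→d d: +{d}
  S via S→a A: +{a}
  S via S→b: +{b}
  FIRST[S]={a,b}  FIRST[A]={d}
pass 2: — fixpoint
  FIRST[S]={a,b}  FIRST[A]={d}

FIRST(A) = ["d"]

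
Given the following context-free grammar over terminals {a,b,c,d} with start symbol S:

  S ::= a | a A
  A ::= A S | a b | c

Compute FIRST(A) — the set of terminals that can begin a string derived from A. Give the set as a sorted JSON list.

FIRST iteration:
[1]
  A via A→a b: +{a}
  A via A→c: +{c}
  S via S→a: +{a}
  S: {a}  A: {a,c}
[2] done
  S: {a}  A: {a,c}

FIRST(A) = ["a", "c"]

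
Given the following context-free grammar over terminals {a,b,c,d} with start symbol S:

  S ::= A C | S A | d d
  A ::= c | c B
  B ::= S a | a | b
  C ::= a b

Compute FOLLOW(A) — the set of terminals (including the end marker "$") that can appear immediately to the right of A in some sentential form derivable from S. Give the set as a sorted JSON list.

Compute FIRST by fixpoint:
round 1:
  A via A→c: +{c}
  B via B→a: +{a}
  B via B→b: +{b}
  C via C→a b: +{a}
  S via S→A C: +{c}
  S via S→d d: +{d}
  FIRST[S]={c,d}  FIRST[A]={c}  FIRST[B]={a,b}  FIRST[C]={a}
round 2:
  B via B→S a: +{c,d}
  FIRST[S]={c,d}  FIRST[A]={c}  FIRST[B]={a,b,c,d}  FIRST[C]={a}
round 3: (no change)
  FIRST[S]={c,d}  FIRST[A]={c}  FIRST[B]={a,b,c,d}  FIRST[C]={a}

FOLLOW sets:
FOLLOW(S) := {$}
[1]
  B→S a: FOLLOW(S) ⊇ FIRST(a) = {a}; new: +{a}
  S→A C: FOLLOW(A) ⊇ FIRST(C) = {a}; new: +{a}
  S→A C: FOLLOW(C) ⊇ FOLLOW(S) ⊇ {$,a}; new: +{$,a}
  S→S A: FOLLOW(S) ⊇ FIRST(A) = {c}; new: +{c}
  S→S A: FOLLOW(A) ⊇ FOLLOW(S) ⊇ {$,a,c}; new: +{$,c}
  S: {$,a,c}  A: {$,a,c}  B: {}  C: {$,a}
[2]
  A→c B: FOLLOW(B) ⊇ FOLLOW(A) ⊇ {$,a,c}; new: +{$,a,c}
  S→A C: FOLLOW(C) ⊇ FOLLOW(S) ⊇ {$,a,c}; new: +{c}
  S: {$,a,c}  A: {$,a,c}  B: {$,a,c}  C: {$,a,c}
[3] (no change)
  S: {$,a,c}  A: {$,a,c}  B: {$,a,c}  C: {$,a,c}

FOLLOW(A) = ["$", "a", "c"]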